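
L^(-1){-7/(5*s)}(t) -7/5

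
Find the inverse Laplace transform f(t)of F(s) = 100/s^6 5 * t^5/6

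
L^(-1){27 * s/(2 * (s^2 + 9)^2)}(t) 9 * t * sin(3 * t)/4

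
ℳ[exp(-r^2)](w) gamma(w/2)/2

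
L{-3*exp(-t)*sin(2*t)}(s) -6/((s + 1)^2 + 4)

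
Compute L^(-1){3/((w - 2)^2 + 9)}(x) exp(2*x)*sin(3*x)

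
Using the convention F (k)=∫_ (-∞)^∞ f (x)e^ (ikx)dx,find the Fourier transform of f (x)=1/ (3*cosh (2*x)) pi/ (6*cosh (pi*k/4))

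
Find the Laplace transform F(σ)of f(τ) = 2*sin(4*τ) 8/(σ^2 + 16)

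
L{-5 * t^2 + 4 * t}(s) 4/s^2 - 10/s^3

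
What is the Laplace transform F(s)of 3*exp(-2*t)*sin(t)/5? 3/(5*((s + 2)^2 + 1))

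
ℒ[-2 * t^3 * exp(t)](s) -12/(s - 1)^4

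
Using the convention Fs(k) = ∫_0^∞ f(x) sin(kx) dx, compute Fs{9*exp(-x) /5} 9*k/(5*(k^2 + 1) ) 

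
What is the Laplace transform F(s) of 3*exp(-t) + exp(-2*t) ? 1/(s + 2) + 3/(s + 1) 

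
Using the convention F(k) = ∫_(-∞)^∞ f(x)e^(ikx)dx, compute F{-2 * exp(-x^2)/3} -2 * sqrt(pi) * exp(-k^2/4)/3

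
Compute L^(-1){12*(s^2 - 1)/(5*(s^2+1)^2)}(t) 12*t*cos(t)/5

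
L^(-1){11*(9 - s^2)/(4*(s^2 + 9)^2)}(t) -11*t*cos(3*t)/4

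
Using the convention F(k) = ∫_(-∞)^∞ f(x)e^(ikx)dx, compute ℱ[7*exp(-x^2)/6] 7*sqrt(pi)*exp(-k^2/4)/6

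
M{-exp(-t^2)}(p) -gamma(p/2)/2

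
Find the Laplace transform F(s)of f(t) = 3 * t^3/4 9/(2 * s^4)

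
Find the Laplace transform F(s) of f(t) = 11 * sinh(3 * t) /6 11/(2 * (s^2 - 9) ) 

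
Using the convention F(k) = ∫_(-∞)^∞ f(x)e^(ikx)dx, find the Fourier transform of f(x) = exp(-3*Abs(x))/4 3/(2*(k^2 + 9))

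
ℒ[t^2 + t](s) 2/s^3 + s^(-2)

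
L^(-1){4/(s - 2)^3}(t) 2 * t^2 * exp(2 * t)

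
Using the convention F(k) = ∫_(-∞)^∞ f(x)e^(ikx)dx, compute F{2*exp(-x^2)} 2*sqrt(pi)*exp(-k^2/4)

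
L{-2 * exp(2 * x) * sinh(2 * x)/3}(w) -4/(3 * w * (w - 4))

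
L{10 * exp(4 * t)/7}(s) 10/(7 * (s - 4))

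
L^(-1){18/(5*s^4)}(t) 3*t^3/5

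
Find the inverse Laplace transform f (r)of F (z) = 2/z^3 r^2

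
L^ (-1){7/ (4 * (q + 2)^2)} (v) 7 * v * exp (-2 * v)/4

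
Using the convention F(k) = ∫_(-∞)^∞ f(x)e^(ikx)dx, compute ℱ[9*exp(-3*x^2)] 3*sqrt(3)*sqrt(pi)*exp(-k^2/12)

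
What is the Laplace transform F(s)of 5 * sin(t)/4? 5/(4 * (s^2 + 1))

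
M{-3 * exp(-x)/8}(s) -3 * gamma(s)/8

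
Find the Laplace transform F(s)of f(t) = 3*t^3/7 18/(7*s^4)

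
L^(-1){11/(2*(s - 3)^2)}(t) 11*t*exp(3*t)/2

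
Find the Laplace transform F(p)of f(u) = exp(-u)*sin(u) 1/((p+1)^2+1)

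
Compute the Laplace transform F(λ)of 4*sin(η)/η 4*atan(1/λ)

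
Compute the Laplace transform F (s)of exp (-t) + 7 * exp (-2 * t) 7/ (s + 2) + 1/ (s + 1)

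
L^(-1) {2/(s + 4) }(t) 2*exp(-4*t) 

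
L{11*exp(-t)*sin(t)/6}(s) 11/(6*((s + 1)^2 + 1))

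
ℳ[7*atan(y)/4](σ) -7*pi*sec(pi*σ/2)/(8*σ)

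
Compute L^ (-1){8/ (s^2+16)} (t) 2 * sin (4 * t)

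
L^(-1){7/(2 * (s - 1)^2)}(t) 7 * t * exp(t)/2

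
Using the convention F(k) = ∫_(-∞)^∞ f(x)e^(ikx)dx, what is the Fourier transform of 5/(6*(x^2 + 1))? 5*pi*exp(-Abs(k))/6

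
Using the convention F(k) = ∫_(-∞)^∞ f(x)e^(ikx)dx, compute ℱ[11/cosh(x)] 11*pi/cosh(pi*k/2)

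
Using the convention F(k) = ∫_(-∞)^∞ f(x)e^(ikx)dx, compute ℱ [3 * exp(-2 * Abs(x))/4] 3/(k^2 + 4)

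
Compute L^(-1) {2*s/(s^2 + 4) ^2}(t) t*sin(2*t) /2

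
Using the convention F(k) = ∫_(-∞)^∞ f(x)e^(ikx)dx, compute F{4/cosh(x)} 4*pi/cosh(pi*k/2)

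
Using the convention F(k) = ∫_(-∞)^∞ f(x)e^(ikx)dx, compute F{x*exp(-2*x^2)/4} sqrt(2)*I*sqrt(pi)*k*exp(-k^2/8)/32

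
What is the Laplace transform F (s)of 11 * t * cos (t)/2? 11 * (s^2 - 1)/ (2 * (s^2 + 1)^2)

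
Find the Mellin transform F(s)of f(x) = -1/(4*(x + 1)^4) pi*(s - 3)*(s - 2)*(s - 1)/(24*sin(pi*s))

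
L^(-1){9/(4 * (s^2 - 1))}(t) 9 * sinh(t)/4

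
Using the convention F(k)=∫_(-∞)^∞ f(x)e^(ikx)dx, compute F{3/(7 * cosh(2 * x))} 3 * pi/(14 * cosh(pi * k/4))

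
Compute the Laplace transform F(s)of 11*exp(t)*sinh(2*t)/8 11/(4*((s - 1)^2 - 4))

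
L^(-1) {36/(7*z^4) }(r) 6*r^3/7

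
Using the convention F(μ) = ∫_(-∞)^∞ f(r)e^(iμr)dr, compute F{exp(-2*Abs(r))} 4/(μ^2 + 4)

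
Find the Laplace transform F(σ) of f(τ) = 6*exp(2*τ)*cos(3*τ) 6*(σ - 2) /((σ - 2) ^2 + 9) 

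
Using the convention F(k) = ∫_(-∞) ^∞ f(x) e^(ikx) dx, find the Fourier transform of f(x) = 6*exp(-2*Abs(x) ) 24/(k^2 + 4) 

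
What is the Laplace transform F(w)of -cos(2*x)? -w/(w^2 + 4)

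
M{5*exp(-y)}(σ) 5*gamma(σ)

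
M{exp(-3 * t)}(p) gamma(p)/3^p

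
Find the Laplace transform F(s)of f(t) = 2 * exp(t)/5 2/(5 * (s - 1))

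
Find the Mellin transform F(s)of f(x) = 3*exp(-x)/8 3*gamma(s)/8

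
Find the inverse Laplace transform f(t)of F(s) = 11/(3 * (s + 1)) 11 * exp(-t)/3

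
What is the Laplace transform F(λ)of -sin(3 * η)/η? -atan(3/λ)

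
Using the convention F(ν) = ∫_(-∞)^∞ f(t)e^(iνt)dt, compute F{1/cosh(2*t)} pi/(2*cosh(pi*ν/4))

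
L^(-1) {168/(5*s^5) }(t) 7*t^4/5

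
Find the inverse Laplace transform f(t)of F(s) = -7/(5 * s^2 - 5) -7 * sinh(t)/5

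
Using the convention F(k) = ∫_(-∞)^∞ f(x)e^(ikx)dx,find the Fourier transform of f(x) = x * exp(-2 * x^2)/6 sqrt(2) * I * sqrt(pi) * k * exp(-k^2/8)/48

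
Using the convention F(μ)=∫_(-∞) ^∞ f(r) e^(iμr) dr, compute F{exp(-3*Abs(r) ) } 6/(μ^2 + 9) 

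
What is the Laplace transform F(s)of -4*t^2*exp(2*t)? -8/(s - 2)^3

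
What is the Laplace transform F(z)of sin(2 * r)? 2/(z^2 + 4)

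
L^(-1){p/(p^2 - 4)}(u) cosh(2 * u)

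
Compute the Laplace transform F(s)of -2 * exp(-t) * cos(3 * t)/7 2 * (-s - 1)/(7 * ((s+1)^2+9))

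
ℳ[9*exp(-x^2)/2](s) 9*gamma(s/2)/4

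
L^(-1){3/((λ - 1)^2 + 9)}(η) exp(η)*sin(3*η)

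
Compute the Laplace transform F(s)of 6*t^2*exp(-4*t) 12/(s + 4)^3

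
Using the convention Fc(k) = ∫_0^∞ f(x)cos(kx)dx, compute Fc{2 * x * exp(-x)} 2 * (1 - k^2)/(k^2 + 1)^2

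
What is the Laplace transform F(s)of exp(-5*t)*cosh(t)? (s + 5)/((s + 5)^2 - 1)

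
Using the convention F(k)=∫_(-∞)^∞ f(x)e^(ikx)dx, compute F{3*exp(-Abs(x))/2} 3/(k^2 + 1)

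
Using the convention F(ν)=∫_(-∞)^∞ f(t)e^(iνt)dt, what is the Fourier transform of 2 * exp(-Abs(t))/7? 4/(7 * (ν^2 + 1))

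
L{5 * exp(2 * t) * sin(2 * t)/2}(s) 5/((s - 2)^2 + 4)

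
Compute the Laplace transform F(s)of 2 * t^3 12/s^4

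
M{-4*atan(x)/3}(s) 2*pi*sec(pi*s/2)/(3*s)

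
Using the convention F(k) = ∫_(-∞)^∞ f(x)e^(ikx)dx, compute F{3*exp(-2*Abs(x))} 12/(k^2 + 4)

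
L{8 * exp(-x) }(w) 8/(w + 1) 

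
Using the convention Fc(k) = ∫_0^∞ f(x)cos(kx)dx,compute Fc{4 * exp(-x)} 4/(k^2 + 1)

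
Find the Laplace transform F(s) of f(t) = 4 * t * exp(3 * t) 4/(s - 3) ^2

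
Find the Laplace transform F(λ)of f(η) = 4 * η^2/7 8/(7 * λ^3)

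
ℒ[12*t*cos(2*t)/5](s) 12*(s^2-4)/(5*(s^2 + 4)^2)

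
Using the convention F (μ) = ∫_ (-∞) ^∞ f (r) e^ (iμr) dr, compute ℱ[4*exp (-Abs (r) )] 8/ (μ^2 + 1) 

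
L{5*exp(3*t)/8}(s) 5/(8*(s - 3))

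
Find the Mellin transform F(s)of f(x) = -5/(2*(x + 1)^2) 5*pi*(s - 1)/(2*sin(pi*s))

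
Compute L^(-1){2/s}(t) 2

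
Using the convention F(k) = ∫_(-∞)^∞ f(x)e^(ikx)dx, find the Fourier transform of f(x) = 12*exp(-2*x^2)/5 6*sqrt(2)*sqrt(pi)*exp(-k^2/8)/5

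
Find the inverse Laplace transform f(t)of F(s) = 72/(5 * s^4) 12 * t^3/5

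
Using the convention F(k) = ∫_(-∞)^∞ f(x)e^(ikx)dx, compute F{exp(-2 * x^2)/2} sqrt(2) * sqrt(pi) * exp(-k^2/8)/4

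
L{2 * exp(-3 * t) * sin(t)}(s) 2/((s + 3)^2 + 1)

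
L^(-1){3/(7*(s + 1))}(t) 3*exp(-t)/7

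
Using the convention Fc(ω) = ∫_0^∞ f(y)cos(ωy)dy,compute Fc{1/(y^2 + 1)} pi*exp(-ω)/2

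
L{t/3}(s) 1/(3*s^2)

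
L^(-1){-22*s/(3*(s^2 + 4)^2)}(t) -11*t*sin(2*t)/6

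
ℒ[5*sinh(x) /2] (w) 5/(2*(w^2 - 1) ) 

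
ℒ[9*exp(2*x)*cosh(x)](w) 9*(w - 2)/((w - 2)^2 - 1)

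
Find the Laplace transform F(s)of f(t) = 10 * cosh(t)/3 10 * s/(3 * (s^2 - 1))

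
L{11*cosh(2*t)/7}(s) 11*s/(7*(s^2 - 4))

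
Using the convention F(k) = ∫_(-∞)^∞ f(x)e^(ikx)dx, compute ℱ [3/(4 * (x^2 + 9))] pi * exp(-3 * Abs(k))/4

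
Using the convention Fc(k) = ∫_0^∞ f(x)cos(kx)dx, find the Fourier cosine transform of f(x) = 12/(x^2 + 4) 3 * pi * exp(-2 * k)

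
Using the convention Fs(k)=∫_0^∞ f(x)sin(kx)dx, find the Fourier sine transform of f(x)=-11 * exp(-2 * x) -11 * k/(k^2 + 4)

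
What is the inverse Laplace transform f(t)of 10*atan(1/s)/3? 10*sin(t)/(3*t)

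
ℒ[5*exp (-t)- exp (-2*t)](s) 5/ (s + 1)-1/ (s + 2)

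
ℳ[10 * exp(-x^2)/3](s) 5 * gamma(s/2)/3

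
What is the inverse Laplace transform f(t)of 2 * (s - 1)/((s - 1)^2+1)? 2 * exp(t) * cos(t)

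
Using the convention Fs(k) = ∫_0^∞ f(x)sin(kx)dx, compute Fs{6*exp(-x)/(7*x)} 6*atan(k)/7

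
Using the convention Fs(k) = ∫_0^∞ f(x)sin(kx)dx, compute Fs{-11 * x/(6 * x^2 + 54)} -11 * pi * exp(-3 * k)/12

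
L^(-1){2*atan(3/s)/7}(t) 2*sin(3*t)/(7*t)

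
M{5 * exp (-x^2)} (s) 5 * gamma (s/2)/2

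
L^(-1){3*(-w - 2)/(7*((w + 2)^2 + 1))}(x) -3*exp(-2*x)*cos(x)/7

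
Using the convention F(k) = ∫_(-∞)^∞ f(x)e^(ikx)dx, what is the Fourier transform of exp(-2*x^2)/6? sqrt(2)*sqrt(pi)*exp(-k^2/8)/12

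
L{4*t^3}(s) 24/s^4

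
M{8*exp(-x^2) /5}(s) 4*gamma(s/2) /5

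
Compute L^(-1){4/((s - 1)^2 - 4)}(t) 2*exp(t)*sinh(2*t)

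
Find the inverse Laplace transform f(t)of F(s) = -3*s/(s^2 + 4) -3*cos(2*t)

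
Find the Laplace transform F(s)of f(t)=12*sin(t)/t 12*atan(1/s)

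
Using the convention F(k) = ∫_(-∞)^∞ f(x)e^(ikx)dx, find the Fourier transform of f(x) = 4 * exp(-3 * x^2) 4 * sqrt(3) * sqrt(pi) * exp(-k^2/12)/3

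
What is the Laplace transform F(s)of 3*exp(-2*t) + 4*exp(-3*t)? 4/(s + 3) + 3/(s + 2)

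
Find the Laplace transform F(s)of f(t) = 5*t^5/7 600/(7*s^6)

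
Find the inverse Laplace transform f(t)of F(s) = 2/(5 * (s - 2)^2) 2 * t * exp(2 * t)/5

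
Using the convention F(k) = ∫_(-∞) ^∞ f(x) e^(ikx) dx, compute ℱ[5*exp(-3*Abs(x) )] 30/(k^2 + 9) 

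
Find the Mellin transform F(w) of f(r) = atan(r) -pi*sec(pi*w/2) /(2*w) 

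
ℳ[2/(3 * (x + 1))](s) 2 * pi * csc(pi * s)/3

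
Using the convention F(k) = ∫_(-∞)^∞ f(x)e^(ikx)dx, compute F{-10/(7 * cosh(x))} -10 * pi/(7 * cosh(pi * k/2))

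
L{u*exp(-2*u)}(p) (p + 2)^(-2)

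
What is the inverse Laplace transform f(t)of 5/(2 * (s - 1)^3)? 5 * t^2 * exp(t)/4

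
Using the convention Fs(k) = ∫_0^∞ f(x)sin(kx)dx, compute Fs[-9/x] -9*pi/2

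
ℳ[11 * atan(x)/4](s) -11 * pi * sec(pi * s/2)/(8 * s)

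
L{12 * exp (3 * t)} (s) 12/ (s - 3)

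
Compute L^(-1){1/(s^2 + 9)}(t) sin(3*t)/3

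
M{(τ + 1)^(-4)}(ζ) gamma(ζ)*gamma(4 - ζ)/6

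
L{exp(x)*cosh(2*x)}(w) (w - 1)/((w - 1)^2-4)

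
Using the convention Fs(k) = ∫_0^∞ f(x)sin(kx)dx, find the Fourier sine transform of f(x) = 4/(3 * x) 2 * pi/3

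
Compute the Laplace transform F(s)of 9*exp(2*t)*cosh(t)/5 9*(s - 2)/(5*((s - 2)^2 - 1))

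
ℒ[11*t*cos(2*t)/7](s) 11*(s^2 - 4)/(7*(s^2+4)^2)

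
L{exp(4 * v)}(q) 1/(q - 4)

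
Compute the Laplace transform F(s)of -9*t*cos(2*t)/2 9*(4 - s^2)/(2*(s^2 + 4)^2)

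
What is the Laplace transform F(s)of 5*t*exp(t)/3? 5/(3*(s - 1)^2)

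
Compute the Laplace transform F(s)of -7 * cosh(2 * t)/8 -7 * s/(8 * s^2 - 32)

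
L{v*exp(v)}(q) (q - 1)^(-2)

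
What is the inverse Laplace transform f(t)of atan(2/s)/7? sin(2*t)/(7*t)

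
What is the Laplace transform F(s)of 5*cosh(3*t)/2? 5*s/(2*(s^2 - 9))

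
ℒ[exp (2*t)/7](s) 1/ (7*(s - 2))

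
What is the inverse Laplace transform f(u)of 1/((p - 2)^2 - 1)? exp(2*u)*sinh(u)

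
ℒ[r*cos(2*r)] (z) (z^2 - 4)/(z^2 + 4)^2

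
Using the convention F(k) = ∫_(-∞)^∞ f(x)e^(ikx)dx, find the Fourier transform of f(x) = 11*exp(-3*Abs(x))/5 66/(5*(k^2 + 9))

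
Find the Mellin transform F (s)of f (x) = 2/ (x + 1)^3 gamma (s)*gamma (3 - s)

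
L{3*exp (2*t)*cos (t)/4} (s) 3*(s - 2)/ (4*( (s - 2)^2 + 1))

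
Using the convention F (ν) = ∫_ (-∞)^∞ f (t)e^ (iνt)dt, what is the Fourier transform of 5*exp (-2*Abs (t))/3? 20/ (3*(ν^2+4))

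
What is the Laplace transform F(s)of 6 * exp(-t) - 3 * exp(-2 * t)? 6/(s + 1) - 3/(s + 2)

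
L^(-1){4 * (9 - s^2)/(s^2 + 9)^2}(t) -4 * t * cos(3 * t)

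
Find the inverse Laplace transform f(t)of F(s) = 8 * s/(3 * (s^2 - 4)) 8 * cosh(2 * t)/3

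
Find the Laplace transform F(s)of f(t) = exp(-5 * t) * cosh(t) (s + 5)/((s + 5)^2 - 1)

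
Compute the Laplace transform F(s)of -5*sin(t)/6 -5/(6*s^2 + 6)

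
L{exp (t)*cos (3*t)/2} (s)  (s - 1)/ (2*( (s - 1)^2 + 9))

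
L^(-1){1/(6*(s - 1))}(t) exp(t)/6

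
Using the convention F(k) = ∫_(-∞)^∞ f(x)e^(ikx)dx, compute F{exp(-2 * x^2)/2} sqrt(2) * sqrt(pi) * exp(-k^2/8)/4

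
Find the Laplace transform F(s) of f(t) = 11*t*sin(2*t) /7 44*s/(7*(s^2+4) ^2) 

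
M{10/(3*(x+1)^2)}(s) -10*pi*(s - 1)/(3*sin(pi*s))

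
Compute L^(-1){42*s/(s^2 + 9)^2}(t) 7*t*sin(3*t)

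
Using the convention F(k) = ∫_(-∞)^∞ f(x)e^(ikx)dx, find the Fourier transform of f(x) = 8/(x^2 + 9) 8 * pi * exp(-3 * Abs(k))/3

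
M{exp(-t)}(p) gamma(p)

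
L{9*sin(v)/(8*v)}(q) 9*atan(1/q)/8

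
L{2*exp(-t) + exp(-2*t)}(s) 2/(s + 1) + 1/(s + 2)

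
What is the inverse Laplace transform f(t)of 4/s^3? 2 * t^2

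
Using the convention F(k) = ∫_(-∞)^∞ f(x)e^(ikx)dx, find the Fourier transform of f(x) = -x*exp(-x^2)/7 -I*sqrt(pi)*k*exp(-k^2/4)/14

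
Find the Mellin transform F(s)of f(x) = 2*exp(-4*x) 2^(1 - 2*s)*gamma(s)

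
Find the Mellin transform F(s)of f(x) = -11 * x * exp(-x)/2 -11 * gamma(s + 1)/2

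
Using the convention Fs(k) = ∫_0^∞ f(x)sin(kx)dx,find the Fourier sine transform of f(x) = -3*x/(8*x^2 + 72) -3*pi*exp(-3*k)/16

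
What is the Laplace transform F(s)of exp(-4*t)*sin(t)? 1/((s + 4)^2 + 1)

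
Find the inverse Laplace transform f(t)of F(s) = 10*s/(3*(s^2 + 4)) 10*cos(2*t)/3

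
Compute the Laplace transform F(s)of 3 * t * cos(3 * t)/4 3 * (s^2 - 9)/(4 * (s^2 + 9)^2)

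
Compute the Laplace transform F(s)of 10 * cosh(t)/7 10 * s/(7 * (s^2 - 1))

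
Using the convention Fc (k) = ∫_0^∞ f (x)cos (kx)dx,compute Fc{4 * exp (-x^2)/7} 2 * sqrt (pi) * exp (-k^2/4)/7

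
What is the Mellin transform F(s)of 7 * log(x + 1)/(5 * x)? -7 * pi * csc(pi * s)/(5 * s - 5)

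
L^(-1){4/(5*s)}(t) 4/5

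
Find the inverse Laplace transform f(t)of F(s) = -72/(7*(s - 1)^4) -12*t^3*exp(t)/7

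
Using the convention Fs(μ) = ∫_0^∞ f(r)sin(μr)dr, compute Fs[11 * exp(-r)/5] 11 * μ/(5 * (μ^2 + 1))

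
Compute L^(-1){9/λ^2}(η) 9*η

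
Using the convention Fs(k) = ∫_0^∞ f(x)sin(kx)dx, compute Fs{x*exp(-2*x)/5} 4*k/(5*(k^2 + 4)^2)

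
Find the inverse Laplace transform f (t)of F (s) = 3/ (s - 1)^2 3 * t * exp (t)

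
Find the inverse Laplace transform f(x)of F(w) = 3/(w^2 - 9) sinh(3*x)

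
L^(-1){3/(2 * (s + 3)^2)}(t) 3 * t * exp(-3 * t)/2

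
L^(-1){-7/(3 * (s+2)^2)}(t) -7 * t * exp(-2 * t)/3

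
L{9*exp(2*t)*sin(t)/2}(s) 9/(2*((s - 2)^2 + 1))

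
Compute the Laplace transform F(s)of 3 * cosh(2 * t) 3 * s/(s^2-4)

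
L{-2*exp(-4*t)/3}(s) -2/(3*s + 12)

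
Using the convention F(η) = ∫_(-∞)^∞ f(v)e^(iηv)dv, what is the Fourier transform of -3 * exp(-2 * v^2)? -3 * sqrt(2) * sqrt(pi) * exp(-η^2/8)/2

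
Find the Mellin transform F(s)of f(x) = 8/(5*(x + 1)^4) 4*gamma(s)*gamma(4 - s)/15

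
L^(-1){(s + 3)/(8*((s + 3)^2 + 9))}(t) exp(-3*t)*cos(3*t)/8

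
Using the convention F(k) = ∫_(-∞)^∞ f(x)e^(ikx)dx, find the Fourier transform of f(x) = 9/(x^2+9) 3*pi*exp(-3*Abs(k))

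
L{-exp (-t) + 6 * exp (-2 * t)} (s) 6/ (s + 2)-1/ (s + 1)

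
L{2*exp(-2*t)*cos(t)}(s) 2*(s + 2)/((s + 2)^2 + 1)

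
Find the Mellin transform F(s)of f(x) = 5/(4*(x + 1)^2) -5*pi*(s - 1)/(4*sin(pi*s))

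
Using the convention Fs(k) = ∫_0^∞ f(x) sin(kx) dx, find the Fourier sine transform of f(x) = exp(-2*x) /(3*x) atan(k/2) /3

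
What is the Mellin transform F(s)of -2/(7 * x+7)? -2 * pi * csc(pi * s)/7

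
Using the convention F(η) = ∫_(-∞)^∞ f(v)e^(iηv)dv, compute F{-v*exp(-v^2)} -I*sqrt(pi)*η*exp(-η^2/4)/2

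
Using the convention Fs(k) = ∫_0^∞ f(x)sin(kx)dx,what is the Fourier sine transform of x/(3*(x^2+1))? pi*exp(-k)/6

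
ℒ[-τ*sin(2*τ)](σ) -4*σ/(σ^2 + 4)^2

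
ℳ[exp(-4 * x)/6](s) gamma(s)/(6 * 2^(2 * s))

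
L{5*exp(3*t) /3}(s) 5/(3*(s - 3) ) 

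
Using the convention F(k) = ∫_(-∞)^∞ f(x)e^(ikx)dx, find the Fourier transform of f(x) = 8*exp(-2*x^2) 4*sqrt(2)*sqrt(pi)*exp(-k^2/8)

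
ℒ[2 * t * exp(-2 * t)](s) 2/(s + 2)^2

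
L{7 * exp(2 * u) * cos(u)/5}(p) 7 * (p - 2)/(5 * ((p - 2)^2 + 1))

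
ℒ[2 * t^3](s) 12/s^4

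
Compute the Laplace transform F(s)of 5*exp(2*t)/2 5/(2*(s - 2))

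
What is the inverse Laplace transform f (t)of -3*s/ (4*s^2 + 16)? -3*cos (2*t)/4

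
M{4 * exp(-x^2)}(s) 2 * gamma(s/2)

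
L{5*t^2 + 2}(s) 2/s + 10/s^3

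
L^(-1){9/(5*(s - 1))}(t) 9*exp(t)/5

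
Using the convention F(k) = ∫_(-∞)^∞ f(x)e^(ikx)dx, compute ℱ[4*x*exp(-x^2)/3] 2*I*sqrt(pi)*k*exp(-k^2/4)/3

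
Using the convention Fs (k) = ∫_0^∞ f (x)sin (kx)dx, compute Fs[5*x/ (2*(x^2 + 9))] 5*pi*exp (-3*k)/4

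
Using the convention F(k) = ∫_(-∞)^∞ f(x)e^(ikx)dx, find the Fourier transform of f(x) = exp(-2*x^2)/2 sqrt(2)*sqrt(pi)*exp(-k^2/8)/4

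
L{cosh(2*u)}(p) p/(p^2-4)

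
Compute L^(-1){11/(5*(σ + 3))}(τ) 11*exp(-3*τ)/5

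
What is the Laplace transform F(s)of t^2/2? s^(-3)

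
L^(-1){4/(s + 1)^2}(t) 4*t*exp(-t)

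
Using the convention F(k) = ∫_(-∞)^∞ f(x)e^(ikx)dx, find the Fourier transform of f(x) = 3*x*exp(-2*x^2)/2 3*sqrt(2)*I*sqrt(pi)*k*exp(-k^2/8)/16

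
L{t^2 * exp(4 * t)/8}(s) 1/(4 * (s - 4)^3)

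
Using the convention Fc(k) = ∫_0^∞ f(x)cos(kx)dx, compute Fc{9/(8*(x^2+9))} 3*pi*exp(-3*k)/16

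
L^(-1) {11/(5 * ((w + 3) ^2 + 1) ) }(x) 11 * exp(-3 * x) * sin(x) /5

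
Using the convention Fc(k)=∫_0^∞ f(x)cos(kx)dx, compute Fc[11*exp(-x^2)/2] 11*sqrt(pi)*exp(-k^2/4)/4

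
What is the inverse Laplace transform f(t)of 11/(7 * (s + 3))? 11 * exp(-3 * t)/7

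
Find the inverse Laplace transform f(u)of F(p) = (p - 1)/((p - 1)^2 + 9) exp(u)*cos(3*u)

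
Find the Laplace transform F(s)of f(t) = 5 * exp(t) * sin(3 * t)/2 15/(2 * ((s - 1)^2 + 9))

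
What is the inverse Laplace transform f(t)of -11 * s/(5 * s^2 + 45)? -11 * cos(3 * t)/5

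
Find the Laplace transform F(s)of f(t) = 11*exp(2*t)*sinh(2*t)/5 22/(5*s*(s - 4))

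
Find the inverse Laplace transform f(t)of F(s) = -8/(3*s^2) -8*t/3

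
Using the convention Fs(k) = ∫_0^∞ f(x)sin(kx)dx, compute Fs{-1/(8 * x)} -pi/16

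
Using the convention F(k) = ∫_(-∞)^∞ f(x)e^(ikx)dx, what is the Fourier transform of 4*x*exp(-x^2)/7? 2*I*sqrt(pi)*k*exp(-k^2/4)/7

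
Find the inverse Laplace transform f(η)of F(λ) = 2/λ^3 η^2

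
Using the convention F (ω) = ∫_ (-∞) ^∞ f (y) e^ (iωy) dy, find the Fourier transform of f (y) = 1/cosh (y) pi/cosh (pi * ω/2) 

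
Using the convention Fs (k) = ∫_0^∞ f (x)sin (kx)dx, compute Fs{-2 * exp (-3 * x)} -2 * k/ (k^2 + 9)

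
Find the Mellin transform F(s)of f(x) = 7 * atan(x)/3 -7 * pi * sec(pi * s/2)/(6 * s)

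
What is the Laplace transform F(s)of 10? 10/s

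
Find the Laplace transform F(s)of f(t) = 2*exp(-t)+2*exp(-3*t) 2/(s+1)+2/(s+3)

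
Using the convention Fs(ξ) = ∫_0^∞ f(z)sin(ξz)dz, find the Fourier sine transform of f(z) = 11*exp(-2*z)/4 11*ξ/(4*(ξ^2 + 4))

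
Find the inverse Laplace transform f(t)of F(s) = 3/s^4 t^3/2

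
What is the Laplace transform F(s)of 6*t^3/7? 36/(7*s^4)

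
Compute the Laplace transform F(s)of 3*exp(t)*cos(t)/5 3*(s - 1)/(5*((s - 1)^2 + 1))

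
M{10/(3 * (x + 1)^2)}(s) -10 * pi * (s - 1)/(3 * sin(pi * s))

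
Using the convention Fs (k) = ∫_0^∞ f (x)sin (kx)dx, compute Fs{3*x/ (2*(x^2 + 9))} 3*pi*exp (-3*k)/4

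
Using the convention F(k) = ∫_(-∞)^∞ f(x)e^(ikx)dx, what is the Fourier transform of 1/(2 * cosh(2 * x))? pi/(4 * cosh(pi * k/4))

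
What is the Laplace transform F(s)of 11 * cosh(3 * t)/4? 11 * s/(4 * (s^2 - 9))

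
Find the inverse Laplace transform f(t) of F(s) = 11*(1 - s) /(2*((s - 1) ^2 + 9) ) -11*exp(t)*cos(3*t) /2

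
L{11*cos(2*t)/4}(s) 11*s/(4*(s^2 + 4))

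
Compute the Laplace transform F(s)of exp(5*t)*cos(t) (s - 5)/((s - 5)^2 + 1)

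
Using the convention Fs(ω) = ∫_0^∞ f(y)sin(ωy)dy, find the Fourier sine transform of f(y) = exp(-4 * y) ω/(ω^2 + 16)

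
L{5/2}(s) 5/(2 * s)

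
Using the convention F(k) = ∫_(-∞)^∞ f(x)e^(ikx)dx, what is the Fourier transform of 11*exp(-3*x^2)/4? 11*sqrt(3)*sqrt(pi)*exp(-k^2/12)/12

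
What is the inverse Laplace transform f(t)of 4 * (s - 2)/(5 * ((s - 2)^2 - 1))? 4 * exp(2 * t) * cosh(t)/5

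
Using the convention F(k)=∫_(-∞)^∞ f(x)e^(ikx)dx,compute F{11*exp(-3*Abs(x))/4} 33/(2*(k^2 + 9))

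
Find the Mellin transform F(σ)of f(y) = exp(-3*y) gamma(σ)/3^σ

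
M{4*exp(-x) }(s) 4*gamma(s) 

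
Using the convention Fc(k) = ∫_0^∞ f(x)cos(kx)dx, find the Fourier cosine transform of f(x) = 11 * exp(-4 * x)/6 22/(3 * (k^2 + 16))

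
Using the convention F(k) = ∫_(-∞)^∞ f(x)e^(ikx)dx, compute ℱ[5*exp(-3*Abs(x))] 30/(k^2+9)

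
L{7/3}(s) 7/(3*s)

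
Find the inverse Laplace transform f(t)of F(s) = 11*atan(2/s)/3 11*sin(2*t)/(3*t)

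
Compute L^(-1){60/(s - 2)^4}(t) 10 * t^3 * exp(2 * t)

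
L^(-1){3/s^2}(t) 3 * t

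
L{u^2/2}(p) p^(-3)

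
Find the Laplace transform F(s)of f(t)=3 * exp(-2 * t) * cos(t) 3 * (s + 2)/((s + 2)^2 + 1)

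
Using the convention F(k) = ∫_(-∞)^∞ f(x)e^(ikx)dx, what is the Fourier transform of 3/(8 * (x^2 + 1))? 3 * pi * exp(-Abs(k))/8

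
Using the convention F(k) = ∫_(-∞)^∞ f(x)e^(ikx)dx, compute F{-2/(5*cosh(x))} -2*pi/(5*cosh(pi*k/2))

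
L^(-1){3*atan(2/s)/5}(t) 3*sin(2*t)/(5*t)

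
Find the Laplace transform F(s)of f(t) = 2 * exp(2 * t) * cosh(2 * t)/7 2 * (s - 2)/(7 * s * (s - 4))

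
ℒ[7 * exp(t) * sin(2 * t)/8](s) 7/(4 * ((s - 1)^2 + 4))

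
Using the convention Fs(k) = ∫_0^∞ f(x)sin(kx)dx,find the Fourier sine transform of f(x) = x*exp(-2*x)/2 2*k/(k^2+4)^2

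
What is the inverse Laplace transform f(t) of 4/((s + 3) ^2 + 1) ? 4*exp(-3*t)*sin(t) 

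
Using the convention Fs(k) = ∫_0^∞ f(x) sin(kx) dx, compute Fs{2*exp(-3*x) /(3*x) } 2*atan(k/3) /3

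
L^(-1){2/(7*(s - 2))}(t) 2*exp(2*t)/7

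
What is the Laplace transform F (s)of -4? -4/s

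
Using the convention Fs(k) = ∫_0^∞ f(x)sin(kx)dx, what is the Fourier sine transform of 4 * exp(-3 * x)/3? 4 * k/(3 * (k^2 + 9))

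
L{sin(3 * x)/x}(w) atan(3/w)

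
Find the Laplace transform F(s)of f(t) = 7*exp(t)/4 7/(4*(s - 1))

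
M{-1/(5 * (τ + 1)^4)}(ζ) pi * (ζ - 3) * (ζ - 2) * (ζ - 1)/(30 * sin(pi * ζ))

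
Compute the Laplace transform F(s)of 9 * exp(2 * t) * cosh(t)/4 9 * (s - 2)/(4 * ((s - 2)^2 - 1))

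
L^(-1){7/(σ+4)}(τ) 7*exp(-4*τ)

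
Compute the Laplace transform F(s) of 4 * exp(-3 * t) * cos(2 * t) 4 * (s + 3) /((s + 3) ^2 + 4) 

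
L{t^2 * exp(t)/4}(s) 1/(2 * (s - 1)^3)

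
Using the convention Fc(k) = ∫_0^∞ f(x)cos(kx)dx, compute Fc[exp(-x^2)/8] sqrt(pi)*exp(-k^2/4)/16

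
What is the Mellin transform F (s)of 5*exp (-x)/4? 5*gamma (s)/4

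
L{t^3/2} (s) 3/s^4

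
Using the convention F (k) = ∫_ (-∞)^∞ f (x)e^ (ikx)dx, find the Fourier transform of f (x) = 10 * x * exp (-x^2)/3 5 * I * sqrt (pi) * k * exp (-k^2/4)/3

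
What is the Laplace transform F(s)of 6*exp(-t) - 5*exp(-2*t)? 6/(s + 1) - 5/(s + 2)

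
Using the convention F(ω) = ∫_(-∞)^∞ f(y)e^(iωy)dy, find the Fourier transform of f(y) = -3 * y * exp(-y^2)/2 -3 * I * sqrt(pi) * ω * exp(-ω^2/4)/4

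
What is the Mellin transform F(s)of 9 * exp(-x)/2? 9 * gamma(s)/2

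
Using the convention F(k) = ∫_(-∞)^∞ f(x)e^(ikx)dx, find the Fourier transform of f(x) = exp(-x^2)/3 sqrt(pi) * exp(-k^2/4)/3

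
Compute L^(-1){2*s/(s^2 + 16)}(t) 2*cos(4*t)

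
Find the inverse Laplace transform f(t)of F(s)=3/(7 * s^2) 3 * t/7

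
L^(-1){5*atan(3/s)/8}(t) 5*sin(3*t)/(8*t)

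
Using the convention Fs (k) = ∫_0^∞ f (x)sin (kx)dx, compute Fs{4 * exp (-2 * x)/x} 4 * atan (k/2)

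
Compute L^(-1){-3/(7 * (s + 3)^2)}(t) -3 * t * exp(-3 * t)/7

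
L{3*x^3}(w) 18/w^4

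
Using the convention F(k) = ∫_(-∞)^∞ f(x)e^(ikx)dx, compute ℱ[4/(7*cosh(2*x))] 2*pi/(7*cosh(pi*k/4))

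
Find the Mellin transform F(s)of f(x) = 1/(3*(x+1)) pi*csc(pi*s)/3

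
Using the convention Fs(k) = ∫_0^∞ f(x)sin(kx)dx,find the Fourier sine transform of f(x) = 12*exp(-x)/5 12*k/(5*(k^2+1))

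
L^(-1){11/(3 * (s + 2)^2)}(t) 11 * t * exp(-2 * t)/3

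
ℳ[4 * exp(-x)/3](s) 4 * gamma(s)/3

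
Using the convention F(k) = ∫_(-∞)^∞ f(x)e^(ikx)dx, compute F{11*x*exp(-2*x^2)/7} 11*sqrt(2)*I*sqrt(pi)*k*exp(-k^2/8)/56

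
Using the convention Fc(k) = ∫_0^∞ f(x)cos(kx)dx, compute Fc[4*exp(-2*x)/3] 8/(3*(k^2 + 4))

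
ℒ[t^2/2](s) s^(-3)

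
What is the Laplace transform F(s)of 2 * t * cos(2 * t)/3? 2 * (s^2 - 4)/(3 * (s^2 + 4)^2)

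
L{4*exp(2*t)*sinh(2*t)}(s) 8/(s*(s - 4))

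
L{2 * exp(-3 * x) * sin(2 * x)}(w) 4/((w + 3)^2 + 4)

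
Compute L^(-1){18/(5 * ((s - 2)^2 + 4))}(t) 9 * exp(2 * t) * sin(2 * t)/5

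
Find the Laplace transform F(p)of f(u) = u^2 2/p^3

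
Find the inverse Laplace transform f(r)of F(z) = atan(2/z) sin(2*r)/r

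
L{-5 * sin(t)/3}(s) -5/(3 * s^2 + 3)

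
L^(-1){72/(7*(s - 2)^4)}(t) 12*t^3*exp(2*t)/7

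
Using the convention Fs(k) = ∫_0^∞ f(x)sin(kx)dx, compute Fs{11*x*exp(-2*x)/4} 11*k/(k^2 + 4)^2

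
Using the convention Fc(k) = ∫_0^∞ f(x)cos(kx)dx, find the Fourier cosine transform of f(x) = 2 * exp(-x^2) sqrt(pi) * exp(-k^2/4)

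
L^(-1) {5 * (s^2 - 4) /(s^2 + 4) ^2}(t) 5 * t * cos(2 * t) 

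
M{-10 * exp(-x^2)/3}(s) -5 * gamma(s/2)/3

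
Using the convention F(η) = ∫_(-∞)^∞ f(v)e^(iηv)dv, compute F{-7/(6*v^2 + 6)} -7*pi*exp(-Abs(η))/6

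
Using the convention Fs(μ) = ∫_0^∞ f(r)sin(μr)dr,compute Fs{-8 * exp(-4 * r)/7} -8 * μ/(7 * μ^2 + 112)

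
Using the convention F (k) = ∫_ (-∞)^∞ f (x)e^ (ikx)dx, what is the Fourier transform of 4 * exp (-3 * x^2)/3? 4 * sqrt (3) * sqrt (pi) * exp (-k^2/12)/9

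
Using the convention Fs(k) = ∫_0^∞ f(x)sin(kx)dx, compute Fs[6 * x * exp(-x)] 12 * k/(k^2+1)^2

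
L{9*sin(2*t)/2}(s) 9/(s^2 + 4)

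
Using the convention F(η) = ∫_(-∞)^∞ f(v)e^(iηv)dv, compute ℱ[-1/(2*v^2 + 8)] -pi*exp(-2*Abs(η))/4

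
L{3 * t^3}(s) 18/s^4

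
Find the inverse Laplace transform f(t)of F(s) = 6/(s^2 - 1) 6 * sinh(t)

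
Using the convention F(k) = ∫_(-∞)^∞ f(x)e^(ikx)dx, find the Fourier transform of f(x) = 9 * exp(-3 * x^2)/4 3 * sqrt(3) * sqrt(pi) * exp(-k^2/12)/4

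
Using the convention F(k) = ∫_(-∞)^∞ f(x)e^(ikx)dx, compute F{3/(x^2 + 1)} 3*pi*exp(-Abs(k))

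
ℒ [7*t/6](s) 7/(6*s^2)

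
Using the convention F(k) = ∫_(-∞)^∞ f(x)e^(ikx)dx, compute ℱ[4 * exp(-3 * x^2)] 4 * sqrt(3) * sqrt(pi) * exp(-k^2/12)/3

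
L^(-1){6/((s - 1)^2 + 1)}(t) 6*exp(t)*sin(t)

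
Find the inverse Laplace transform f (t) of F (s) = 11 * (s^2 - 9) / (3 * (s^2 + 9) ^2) 11 * t * cos (3 * t) /3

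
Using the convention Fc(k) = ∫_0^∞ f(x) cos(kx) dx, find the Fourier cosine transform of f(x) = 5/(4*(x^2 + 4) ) 5*pi*exp(-2*k) /16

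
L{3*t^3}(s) 18/s^4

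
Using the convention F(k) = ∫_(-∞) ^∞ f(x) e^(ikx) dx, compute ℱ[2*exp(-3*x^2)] 2*sqrt(3)*sqrt(pi)*exp(-k^2/12) /3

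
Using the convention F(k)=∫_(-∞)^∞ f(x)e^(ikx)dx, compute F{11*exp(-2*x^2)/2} 11*sqrt(2)*sqrt(pi)*exp(-k^2/8)/4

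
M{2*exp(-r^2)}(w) gamma(w/2)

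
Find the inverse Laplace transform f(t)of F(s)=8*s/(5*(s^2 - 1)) 8*cosh(t)/5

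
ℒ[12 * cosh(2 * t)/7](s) 12 * s/(7 * (s^2 - 4))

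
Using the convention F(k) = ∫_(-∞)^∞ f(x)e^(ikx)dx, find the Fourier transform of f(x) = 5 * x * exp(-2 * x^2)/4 5 * sqrt(2) * I * sqrt(pi) * k * exp(-k^2/8)/32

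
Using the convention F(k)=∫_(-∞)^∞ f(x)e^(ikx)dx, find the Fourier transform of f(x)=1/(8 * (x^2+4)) pi * exp(-2 * Abs(k))/16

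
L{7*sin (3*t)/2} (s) 21/ (2*(s^2 + 9))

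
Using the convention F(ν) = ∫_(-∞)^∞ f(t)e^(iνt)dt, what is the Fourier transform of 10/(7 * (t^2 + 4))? 5 * pi * exp(-2 * Abs(ν))/7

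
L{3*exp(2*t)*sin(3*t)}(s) 9/((s - 2)^2 + 9)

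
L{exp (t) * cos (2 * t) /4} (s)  (s - 1) / (4 * ( (s - 1) ^2 + 4) ) 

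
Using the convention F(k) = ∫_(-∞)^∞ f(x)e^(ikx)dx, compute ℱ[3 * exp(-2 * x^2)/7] 3 * sqrt(2) * sqrt(pi) * exp(-k^2/8)/14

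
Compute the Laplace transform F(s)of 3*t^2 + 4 6/s^3 + 4/s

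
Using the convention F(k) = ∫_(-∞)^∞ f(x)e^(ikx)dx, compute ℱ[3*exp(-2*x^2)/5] 3*sqrt(2)*sqrt(pi)*exp(-k^2/8)/10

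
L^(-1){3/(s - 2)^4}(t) t^3 * exp(2 * t)/2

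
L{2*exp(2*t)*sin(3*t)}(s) 6/((s - 2)^2 + 9)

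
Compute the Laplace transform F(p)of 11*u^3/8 33/(4*p^4)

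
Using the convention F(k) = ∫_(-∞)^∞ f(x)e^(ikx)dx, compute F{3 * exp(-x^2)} 3 * sqrt(pi) * exp(-k^2/4)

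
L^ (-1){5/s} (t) 5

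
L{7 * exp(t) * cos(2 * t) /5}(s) 7 * (s - 1) /(5 * ((s - 1) ^2 + 4) ) 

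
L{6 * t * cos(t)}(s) 6 * (s^2 - 1)/(s^2 + 1)^2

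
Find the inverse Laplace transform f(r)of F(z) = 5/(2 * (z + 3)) 5 * exp(-3 * r)/2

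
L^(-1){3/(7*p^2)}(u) 3*u/7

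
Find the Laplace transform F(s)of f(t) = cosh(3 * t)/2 s/(2 * (s^2 - 9))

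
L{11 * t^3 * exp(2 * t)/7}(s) 66/(7 * (s - 2)^4)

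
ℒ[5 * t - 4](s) 5/s^2 - 4/s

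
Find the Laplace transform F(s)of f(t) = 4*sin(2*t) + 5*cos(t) 5*s/(s^2 + 1) + 8/(s^2 + 4)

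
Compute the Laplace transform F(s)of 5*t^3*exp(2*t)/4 15/(2*(s - 2)^4)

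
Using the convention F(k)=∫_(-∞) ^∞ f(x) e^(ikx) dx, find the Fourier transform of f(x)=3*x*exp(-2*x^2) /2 3*sqrt(2)*I*sqrt(pi)*k*exp(-k^2/8) /16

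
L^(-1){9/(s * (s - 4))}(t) 9 * exp(2 * t) * sinh(2 * t)/2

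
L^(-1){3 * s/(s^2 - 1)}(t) 3 * cosh(t)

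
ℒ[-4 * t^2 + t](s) s^(-2) - 8/s^3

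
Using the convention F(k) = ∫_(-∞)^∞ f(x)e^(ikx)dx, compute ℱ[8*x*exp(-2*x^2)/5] sqrt(2)*I*sqrt(pi)*k*exp(-k^2/8)/5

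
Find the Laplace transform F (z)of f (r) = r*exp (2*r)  (z - 2)^ (-2)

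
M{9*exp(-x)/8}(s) 9*gamma(s)/8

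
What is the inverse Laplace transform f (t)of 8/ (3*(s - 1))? 8*exp (t)/3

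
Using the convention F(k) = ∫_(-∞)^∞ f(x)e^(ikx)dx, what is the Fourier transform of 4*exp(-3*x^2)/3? 4*sqrt(3)*sqrt(pi)*exp(-k^2/12)/9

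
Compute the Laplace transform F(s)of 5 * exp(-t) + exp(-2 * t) 5/(s + 1) + 1/(s + 2)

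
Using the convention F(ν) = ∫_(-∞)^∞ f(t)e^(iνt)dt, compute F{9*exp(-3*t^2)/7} 3*sqrt(3)*sqrt(pi)*exp(-ν^2/12)/7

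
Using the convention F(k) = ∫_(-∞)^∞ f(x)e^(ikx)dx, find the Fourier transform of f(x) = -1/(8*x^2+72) -pi*exp(-3*Abs(k))/24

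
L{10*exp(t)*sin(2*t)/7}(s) 20/(7*((s - 1)^2+4))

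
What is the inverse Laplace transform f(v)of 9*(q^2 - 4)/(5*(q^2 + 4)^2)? 9*v*cos(2*v)/5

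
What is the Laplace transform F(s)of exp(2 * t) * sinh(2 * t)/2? 1/(s * (s - 4))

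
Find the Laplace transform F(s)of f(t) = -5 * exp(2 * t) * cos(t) 5 * (2 - s)/((s - 2)^2+1)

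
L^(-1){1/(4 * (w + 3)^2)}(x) x * exp(-3 * x)/4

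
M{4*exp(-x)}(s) 4*gamma(s)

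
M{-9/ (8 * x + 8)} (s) -9 * pi * csc (pi * s)/8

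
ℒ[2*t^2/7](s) 4/(7*s^3)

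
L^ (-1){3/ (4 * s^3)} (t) 3 * t^2/8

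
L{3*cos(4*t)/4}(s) 3*s/(4*(s^2 + 16))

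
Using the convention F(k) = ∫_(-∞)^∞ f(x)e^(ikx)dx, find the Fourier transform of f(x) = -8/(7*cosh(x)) -8*pi/(7*cosh(pi*k/2))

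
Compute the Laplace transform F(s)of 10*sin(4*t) 40/(s^2+16)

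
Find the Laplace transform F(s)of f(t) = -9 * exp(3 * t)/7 -9/(7 * s - 21)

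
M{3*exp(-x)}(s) 3*gamma(s)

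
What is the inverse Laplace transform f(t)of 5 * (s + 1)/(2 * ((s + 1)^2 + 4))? 5 * exp(-t) * cos(2 * t)/2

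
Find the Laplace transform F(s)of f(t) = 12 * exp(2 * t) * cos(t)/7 12 * (s - 2)/(7 * ((s - 2)^2 + 1))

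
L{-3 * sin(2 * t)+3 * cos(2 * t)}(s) 3 * s/(s^2+4) - 6/(s^2+4)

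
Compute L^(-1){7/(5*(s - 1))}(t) 7*exp(t)/5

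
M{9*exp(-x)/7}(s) 9*gamma(s)/7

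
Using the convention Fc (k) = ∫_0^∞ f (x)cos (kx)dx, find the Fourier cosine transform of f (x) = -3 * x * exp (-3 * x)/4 3 * (k^2 - 9)/ (4 * (k^2 + 9)^2)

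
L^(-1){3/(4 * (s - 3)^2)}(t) 3 * t * exp(3 * t)/4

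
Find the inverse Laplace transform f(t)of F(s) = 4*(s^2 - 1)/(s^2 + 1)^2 4*t*cos(t)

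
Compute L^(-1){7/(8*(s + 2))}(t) 7*exp(-2*t)/8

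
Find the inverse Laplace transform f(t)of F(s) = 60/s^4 10 * t^3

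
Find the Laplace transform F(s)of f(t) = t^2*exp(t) 2/(s - 1)^3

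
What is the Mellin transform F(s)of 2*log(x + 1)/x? -2*pi*csc(pi*s)/(s - 1)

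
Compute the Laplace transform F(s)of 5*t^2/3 10/(3*s^3)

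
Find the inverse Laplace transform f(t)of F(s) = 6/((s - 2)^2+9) 2*exp(2*t)*sin(3*t)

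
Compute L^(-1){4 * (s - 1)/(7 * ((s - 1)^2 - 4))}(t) 4 * exp(t) * cosh(2 * t)/7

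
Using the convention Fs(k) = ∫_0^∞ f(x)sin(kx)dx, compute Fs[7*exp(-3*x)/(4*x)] 7*atan(k/3)/4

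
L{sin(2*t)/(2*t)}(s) atan(2/s)/2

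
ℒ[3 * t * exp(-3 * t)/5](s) 3/(5 * (s + 3)^2)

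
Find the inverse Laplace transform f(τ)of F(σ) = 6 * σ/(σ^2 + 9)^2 τ * sin(3 * τ)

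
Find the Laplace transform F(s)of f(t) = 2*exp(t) 2/(s - 1)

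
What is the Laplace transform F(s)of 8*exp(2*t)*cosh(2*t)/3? 8*(s - 2)/(3*s*(s - 4))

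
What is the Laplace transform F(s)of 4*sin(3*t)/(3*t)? 4*atan(3/s)/3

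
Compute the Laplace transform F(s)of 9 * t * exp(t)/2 9/(2 * (s - 1)^2)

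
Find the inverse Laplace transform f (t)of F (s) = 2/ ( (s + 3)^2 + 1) 2*exp (-3*t)*sin (t)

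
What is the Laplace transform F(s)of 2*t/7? 2/(7*s^2)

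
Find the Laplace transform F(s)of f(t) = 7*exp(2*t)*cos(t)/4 7*(s - 2)/(4*((s - 2)^2+1))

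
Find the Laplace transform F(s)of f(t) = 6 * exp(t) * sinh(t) 6/(s * (s - 2))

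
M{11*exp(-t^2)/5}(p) 11*gamma(p/2)/10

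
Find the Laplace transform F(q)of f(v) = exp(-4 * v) 1/(q + 4)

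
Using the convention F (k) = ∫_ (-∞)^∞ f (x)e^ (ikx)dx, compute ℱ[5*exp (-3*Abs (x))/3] 10/ (k^2 + 9)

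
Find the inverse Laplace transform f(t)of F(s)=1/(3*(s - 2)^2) t*exp(2*t)/3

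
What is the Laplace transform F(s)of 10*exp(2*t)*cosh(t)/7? 10*(s - 2)/(7*((s - 2)^2 - 1))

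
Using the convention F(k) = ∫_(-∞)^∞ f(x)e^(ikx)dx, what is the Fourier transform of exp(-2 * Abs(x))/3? 4/(3 * (k^2+4))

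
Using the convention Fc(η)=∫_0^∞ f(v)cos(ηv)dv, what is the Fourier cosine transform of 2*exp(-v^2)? sqrt(pi)*exp(-η^2/4)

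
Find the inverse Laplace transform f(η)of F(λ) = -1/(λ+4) -exp(-4 * η)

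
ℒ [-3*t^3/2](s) -9/s^4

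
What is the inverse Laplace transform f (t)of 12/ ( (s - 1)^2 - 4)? 6*exp (t)*sinh (2*t)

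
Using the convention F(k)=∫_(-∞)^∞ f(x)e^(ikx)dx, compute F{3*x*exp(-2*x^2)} 3*sqrt(2)*I*sqrt(pi)*k*exp(-k^2/8)/8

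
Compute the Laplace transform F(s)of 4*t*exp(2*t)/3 4/(3*(s - 2)^2)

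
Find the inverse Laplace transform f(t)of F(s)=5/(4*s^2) 5*t/4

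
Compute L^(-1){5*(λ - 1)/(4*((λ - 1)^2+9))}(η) 5*exp(η)*cos(3*η)/4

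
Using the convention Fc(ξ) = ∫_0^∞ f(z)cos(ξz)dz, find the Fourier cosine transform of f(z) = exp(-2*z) 2/(ξ^2 + 4)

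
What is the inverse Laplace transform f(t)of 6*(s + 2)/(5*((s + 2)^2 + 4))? 6*exp(-2*t)*cos(2*t)/5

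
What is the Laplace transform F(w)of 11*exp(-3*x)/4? 11/(4*(w + 3))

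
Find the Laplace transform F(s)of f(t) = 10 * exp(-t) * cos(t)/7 10 * (s + 1)/(7 * ((s + 1)^2 + 1))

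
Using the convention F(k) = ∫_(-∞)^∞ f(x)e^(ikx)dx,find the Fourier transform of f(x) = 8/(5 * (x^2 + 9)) 8 * pi * exp(-3 * Abs(k))/15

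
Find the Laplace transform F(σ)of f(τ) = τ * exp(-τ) (σ + 1)^(-2)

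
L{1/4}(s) 1/(4*s) 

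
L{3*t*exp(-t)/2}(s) 3/(2*(s + 1)^2)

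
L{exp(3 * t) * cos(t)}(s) (s - 3)/((s - 3)^2 + 1)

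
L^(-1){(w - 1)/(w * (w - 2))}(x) exp(x) * cosh(x)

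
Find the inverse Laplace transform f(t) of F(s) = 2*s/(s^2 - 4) 2*cosh(2*t) 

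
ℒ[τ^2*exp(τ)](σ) 2/(σ - 1)^3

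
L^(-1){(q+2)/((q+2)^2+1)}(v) exp(-2*v)*cos(v)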